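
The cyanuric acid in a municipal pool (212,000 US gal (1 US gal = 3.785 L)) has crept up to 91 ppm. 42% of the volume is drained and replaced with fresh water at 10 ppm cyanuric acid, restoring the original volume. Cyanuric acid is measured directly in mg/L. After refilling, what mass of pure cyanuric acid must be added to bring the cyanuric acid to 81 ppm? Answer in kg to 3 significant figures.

Volume: 212,000 US gal × 3.785 L/gal = 802,420 L.
After draining 42% and refilling: 91 × 0.58 + 10 × 0.42 = 56.98 ppm.
Deficit to target: 81 − 56.98 = 24.02 mg/L.
Mass: 24.02 mg/L × 802,420 L = 19,270 g cyanuric acid.

19.3 kg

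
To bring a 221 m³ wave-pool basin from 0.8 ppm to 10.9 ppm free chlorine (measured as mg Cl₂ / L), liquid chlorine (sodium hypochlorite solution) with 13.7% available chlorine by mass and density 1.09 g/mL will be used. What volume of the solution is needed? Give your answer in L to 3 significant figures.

14.9 L

Volume: 221 m³ = 221,000 L.
Chlorine deficit: 10.9 − 0.8 = 10.1 ppm = 10.1 mg/L as Cl₂.
Cl₂ equivalent needed: 10.1 mg/L × 221,000 L = 2,232,000 mg = 2232 g.
Product at 13.7% available chlorine: 2232 / 0.137 = 16,290 g.
Volume at density 1.09 g/mL: 16,290 g ÷ 1.09 g/mL = 14,950 mL.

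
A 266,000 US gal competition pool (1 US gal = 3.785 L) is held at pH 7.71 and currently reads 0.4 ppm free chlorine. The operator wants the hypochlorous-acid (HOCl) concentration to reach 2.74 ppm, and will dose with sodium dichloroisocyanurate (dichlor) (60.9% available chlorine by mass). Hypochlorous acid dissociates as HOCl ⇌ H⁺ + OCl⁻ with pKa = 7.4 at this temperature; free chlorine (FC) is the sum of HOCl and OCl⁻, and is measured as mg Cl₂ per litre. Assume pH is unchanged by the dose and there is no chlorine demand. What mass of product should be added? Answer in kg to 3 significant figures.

13.1 kg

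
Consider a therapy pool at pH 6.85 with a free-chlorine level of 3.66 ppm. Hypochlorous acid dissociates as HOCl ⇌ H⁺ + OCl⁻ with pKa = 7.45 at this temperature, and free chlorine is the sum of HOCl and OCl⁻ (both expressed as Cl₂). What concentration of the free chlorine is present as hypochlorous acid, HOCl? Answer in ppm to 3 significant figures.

2.93 ppm

[OCl⁻]/[HOCl] = 10^(pH − pKa) = 10^(6.85 − 7.45) = 10^-0.60 = 0.2512.
Fraction as HOCl = 1 / (1 + 0.2512) = 0.7992.
HOCl = 0.7992 × 3.66 ppm = 2.925 ppm.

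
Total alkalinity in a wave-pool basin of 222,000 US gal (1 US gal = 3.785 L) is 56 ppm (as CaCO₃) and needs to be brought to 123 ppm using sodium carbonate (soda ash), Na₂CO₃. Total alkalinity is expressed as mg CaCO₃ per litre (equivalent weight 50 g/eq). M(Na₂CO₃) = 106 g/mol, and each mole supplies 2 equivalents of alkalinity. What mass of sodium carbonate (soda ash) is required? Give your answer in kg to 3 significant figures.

59.7 kg

Volume: 222,000 US gal × 3.785 L/gal = 840,270 L.
Alkalinity to add: (123 − 56) = 67 mg/L as CaCO₃ × 840,270 L = 56,300 g as CaCO₃.
Equivalents: 56,300 g ÷ 50 g/eq = 1126 eq.
Each mole of Na₂CO₃ supplies 2 eq, so 1126 / 2 = 563 mol.
Mass: 563 mol × 106 g/mol = 59,680 g.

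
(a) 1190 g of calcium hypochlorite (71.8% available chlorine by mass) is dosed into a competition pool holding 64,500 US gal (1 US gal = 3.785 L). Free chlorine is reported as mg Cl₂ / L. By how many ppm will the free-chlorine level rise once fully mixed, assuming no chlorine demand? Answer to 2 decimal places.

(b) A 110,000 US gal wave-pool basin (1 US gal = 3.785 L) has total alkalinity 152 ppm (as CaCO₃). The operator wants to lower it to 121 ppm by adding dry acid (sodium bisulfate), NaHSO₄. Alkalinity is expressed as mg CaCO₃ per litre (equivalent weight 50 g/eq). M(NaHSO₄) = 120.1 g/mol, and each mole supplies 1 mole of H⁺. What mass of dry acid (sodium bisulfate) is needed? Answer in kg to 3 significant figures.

(a) Volume: 64,500 US gal × 3.785 L/gal = 244,132 L.
(a) Available chlorine delivered: 1190 g × 0.718 = 854.4 g as Cl₂.
(a) Concentration rise: 854.4 g / 244,132 L = 3.5 mg/L = 3.50 ppm.

(b) Volume: 110,000 US gal × 3.785 L/gal = 416,350 L.
(b) Alkalinity to neutralize: (152 − 121) = 31 mg/L as CaCO₃ × 416,350 L = 12,910 g as CaCO₃.
(b) Equivalents of H⁺ required: 12,910 ÷ 50 g/eq = 258.1 eq = 258.1 mol NaHSO₄.
(b) Mass of NaHSO₄: 258.1 × 120.1 = 31,000 g.

(a) 3.50 ppm; (b) 31.0 kg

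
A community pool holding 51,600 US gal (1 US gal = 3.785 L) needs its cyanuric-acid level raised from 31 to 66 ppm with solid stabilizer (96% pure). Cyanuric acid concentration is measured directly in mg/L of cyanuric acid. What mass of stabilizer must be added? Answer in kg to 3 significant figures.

7.12 kg

Volume: 51,600 US gal × 3.785 L/gal = 195,306 L.
CYA to add: (66 − 31) = 35 mg/L × 195,306 L = 6836 g cyanuric acid.
At 96% purity: 6836 / 0.96 = 7121 g product.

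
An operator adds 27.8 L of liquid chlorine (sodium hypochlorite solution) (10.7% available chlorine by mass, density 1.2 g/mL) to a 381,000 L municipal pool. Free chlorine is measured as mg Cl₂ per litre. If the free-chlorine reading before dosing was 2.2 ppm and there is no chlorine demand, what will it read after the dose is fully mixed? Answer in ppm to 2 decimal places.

11.57 ppm

Mass of solution: 27.8 L × 1000 mL/L × 1.2 g/mL = 33,360 g.
Available chlorine delivered: 33,360 g × 0.107 = 3570 g as Cl₂.
Concentration rise: 3570 g / 381,000 L = 9.369 mg/L = 9.37 ppm.
Final FC: 2.2 + 9.37 = 11.57 ppm.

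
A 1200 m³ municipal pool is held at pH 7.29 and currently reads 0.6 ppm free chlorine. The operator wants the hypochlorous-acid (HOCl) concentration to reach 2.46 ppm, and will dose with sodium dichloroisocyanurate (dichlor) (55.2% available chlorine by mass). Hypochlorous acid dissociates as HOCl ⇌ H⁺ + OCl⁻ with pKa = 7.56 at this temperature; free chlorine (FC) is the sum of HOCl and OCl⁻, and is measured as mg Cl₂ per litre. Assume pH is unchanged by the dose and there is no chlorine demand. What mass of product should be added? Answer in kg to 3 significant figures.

6.92 kg

Volume: 1200 m³ = 1,200,000 L.
[OCl⁻]/[HOCl] = 10^(pH − pKa) = 10^(7.29 − 7.56) = 0.537; fraction as HOCl = 1/(1 + 0.537) = 0.6506.
Free chlorine required for 2.46 ppm HOCl: 2.46 / 0.6506 = 3.781 ppm.
FC to add: 3.781 − 0.6 = 3.181 mg/L as Cl₂.
Cl₂ equivalent: 3.181 mg/L × 1,200,000 L = 3817 g.
Product at 55.2% available Cl: 3817 / 0.552 = 6915 g.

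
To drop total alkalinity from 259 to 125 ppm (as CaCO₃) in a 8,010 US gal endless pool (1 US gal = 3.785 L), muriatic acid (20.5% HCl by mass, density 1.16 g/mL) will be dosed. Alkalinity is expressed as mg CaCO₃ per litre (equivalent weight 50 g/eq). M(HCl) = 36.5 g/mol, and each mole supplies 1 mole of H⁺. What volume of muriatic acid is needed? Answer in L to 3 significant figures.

12.5 L

Volume: 8,010 US gal × 3.785 L/gal = 30,318 L.
Alkalinity to neutralize: (259 − 125) = 134 mg/L as CaCO₃ × 30,318 L = 4063 g as CaCO₃.
Equivalents of H⁺ required: 4063 ÷ 50 g/eq = 81.25 eq = 81.25 mol HCl.
Mass of HCl: 81.25 × 36.5 = 2966 g.
Mass of 20.5% solution: 2966 / 0.205 = 14,470 g.
Volume: 14,470 g ÷ 1.16 g/mL = 12,470 mL.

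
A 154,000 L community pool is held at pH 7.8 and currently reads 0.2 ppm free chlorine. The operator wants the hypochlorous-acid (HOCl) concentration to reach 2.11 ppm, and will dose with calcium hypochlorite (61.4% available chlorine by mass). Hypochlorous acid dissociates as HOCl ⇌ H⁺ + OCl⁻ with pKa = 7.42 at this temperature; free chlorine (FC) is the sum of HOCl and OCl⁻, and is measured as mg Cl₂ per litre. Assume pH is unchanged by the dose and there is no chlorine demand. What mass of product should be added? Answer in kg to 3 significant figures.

[OCl⁻]/[HOCl] = 10^(pH − pKa) = 10^(7.8 − 7.42) = 2.399; fraction as HOCl = 1/(1 + 2.399) = 0.2942.
Free chlorine required for 2.11 ppm HOCl: 2.11 / 0.2942 = 7.172 ppm.
FC to add: 7.172 − 0.2 = 6.972 mg/L as Cl₂.
Cl₂ equivalent: 6.972 mg/L × 154,000 L = 1074 g.
Product at 61.4% available Cl: 1074 / 0.614 = 1749 g.

1.75 kg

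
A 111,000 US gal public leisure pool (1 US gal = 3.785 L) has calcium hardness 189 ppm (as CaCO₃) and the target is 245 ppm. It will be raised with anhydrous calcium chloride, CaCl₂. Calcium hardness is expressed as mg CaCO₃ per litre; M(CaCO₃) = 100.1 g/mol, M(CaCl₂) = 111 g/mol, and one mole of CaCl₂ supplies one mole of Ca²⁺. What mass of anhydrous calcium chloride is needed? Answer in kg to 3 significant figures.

26.1 kg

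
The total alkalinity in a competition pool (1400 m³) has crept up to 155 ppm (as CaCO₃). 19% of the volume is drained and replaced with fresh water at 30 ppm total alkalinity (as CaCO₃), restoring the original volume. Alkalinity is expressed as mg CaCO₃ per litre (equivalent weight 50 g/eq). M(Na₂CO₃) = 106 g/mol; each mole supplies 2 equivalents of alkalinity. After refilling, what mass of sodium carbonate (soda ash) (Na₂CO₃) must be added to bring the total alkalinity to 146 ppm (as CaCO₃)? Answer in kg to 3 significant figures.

21.9 kg

Volume: 1400 m³ = 1,400,000 L.
After draining 19% and refilling: 155 × 0.81 + 30 × 0.19 = 131.25 ppm.
Deficit to target: 146 − 131.25 = 14.75 mg/L.
As CaCO₃: 14.75 mg/L × 1,400,000 L = 20,650 g; ÷ 50 g/eq ÷ 2 = 206.5 mol Na₂CO₃.
Mass: 206.5 × 106 = 21,890 g.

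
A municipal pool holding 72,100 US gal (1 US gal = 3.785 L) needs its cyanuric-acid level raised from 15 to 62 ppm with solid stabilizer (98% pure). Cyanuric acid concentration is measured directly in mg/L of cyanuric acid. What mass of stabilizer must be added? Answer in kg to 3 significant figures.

Volume: 72,100 US gal × 3.785 L/gal = 272,898 L.
CYA to add: (62 − 15) = 47 mg/L × 272,898 L = 12,830 g cyanuric acid.
At 98% purity: 12,830 / 0.98 = 13,090 g product.

13.1 kg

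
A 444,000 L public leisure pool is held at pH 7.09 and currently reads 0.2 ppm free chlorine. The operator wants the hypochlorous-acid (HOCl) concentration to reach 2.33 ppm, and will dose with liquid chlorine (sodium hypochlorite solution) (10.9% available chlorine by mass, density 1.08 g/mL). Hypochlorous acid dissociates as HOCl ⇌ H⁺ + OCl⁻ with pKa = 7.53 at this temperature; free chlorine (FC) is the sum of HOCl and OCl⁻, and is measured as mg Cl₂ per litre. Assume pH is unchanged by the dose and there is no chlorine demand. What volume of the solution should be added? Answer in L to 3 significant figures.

[OCl⁻]/[HOCl] = 10^(pH − pKa) = 10^(7.09 − 7.53) = 0.3631; fraction as HOCl = 1/(1 + 0.3631) = 0.7336.
Free chlorine required for 2.33 ppm HOCl: 2.33 / 0.7336 = 3.176 ppm.
FC to add: 3.176 − 0.2 = 2.976 mg/L as Cl₂.
Cl₂ equivalent: 2.976 mg/L × 444,000 L = 1321 g.
Product at 10.9% available Cl: 1321 / 0.109 = 12,120 g.
Volume: 12,120 g ÷ 1.08 g/mL = 11,220 mL.

11.2 L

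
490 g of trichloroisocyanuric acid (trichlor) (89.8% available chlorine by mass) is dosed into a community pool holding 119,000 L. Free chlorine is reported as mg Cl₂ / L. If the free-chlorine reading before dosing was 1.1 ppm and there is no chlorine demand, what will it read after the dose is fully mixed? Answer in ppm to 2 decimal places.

Available chlorine delivered: 490 g × 0.898 = 440 g as Cl₂.
Concentration rise: 440 g / 119,000 L = 3.698 mg/L = 3.70 ppm.
Final FC: 1.1 + 3.70 = 4.80 ppm.

4.80 ppm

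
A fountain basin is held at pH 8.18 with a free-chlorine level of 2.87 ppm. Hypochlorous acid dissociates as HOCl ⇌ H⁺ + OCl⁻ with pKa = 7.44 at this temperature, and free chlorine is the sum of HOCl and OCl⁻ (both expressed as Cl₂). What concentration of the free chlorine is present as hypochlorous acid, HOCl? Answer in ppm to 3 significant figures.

0.442 ppm

[OCl⁻]/[HOCl] = 10^(pH − pKa) = 10^(8.18 − 7.44) = 10^0.74 = 5.495.
Fraction as HOCl = 1 / (1 + 5.495) = 0.154.
HOCl = 0.154 × 2.87 ppm = 0.4419 ppm.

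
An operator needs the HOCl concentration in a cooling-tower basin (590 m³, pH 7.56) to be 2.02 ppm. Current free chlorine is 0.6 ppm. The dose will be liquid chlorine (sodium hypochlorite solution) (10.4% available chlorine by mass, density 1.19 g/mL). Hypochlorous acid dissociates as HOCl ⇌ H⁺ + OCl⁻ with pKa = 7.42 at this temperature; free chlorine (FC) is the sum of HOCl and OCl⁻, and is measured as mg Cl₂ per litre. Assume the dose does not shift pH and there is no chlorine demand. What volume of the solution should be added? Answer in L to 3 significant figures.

20.1 L

Volume: 590 m³ = 590,000 L.
[OCl⁻]/[HOCl] = 10^(pH − pKa) = 10^(7.56 − 7.42) = 1.38; fraction as HOCl = 1/(1 + 1.38) = 0.4201.
Free chlorine required for 2.02 ppm HOCl: 2.02 / 0.4201 = 4.808 ppm.
FC to add: 4.808 − 0.6 = 4.208 mg/L as Cl₂.
Cl₂ equivalent: 4.208 mg/L × 590,000 L = 2483 g.
Product at 10.4% available Cl: 2483 / 0.104 = 23,870 g.
Volume: 23,870 g ÷ 1.19 g/mL = 20,060 mL.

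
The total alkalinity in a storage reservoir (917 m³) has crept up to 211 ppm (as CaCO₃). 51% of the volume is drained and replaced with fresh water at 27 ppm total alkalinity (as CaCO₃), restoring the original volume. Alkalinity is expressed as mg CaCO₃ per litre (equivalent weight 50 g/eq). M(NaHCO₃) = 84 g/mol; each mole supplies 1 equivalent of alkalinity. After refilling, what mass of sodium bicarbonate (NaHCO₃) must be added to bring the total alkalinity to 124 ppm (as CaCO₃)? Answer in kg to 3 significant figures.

10.5 kg

Volume: 917 m³ = 917,000 L.
After draining 51% and refilling: 211 × 0.49 + 27 × 0.51 = 117.16 ppm.
Deficit to target: 124 − 117.16 = 6.84 mg/L.
As CaCO₃: 6.84 mg/L × 917,000 L = 6272 g; ÷ 50 g/eq ÷ 1 = 125.4 mol NaHCO₃.
Mass: 125.4 × 84 = 10,540 g.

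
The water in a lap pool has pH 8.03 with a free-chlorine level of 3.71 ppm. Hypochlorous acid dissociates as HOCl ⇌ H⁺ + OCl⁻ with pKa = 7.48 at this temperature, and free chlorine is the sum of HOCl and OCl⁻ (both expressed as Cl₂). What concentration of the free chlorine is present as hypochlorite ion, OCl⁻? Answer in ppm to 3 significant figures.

[OCl⁻]/[HOCl] = 10^(pH − pKa) = 10^(8.03 − 7.48) = 10^0.55 = 3.548.
Fraction as HOCl = 1 / (1 + 3.548) = 0.2199.
OCl⁻ = (1 − 0.2199) × 3.71 ppm = 2.894 ppm.

2.89 ppm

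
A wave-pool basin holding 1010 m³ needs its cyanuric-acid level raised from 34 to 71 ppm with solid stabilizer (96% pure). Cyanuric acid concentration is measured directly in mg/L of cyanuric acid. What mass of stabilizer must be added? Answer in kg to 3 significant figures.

38.9 kg

Volume: 1010 m³ = 1,010,000 L.
CYA to add: (71 − 34) = 37 mg/L × 1,010,000 L = 37,370 g cyanuric acid.
At 96% purity: 37,370 / 0.96 = 38,930 g product.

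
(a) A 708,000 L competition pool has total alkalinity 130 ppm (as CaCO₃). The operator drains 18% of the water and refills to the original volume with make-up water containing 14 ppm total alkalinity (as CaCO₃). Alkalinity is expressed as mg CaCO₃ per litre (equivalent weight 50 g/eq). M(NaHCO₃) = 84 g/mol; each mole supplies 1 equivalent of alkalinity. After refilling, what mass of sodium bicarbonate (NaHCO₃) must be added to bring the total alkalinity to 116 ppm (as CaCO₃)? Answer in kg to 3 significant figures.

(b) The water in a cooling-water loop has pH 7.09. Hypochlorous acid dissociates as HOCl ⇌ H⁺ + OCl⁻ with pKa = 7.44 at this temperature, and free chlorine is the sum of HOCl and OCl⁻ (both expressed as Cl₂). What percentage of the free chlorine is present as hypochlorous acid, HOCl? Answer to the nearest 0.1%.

(a) After draining 18% and refilling: 130 × 0.82 + 14 × 0.18 = 109.12 ppm.
(a) Deficit to target: 116 − 109.12 = 6.88 mg/L.
(a) As CaCO₃: 6.88 mg/L × 708,000 L = 4871 g; ÷ 50 g/eq ÷ 1 = 97.42 mol NaHCO₃.
(a) Mass: 97.42 × 84 = 8183 g.

(b) [OCl⁻]/[HOCl] = 10^(pH − pKa) = 10^(7.09 − 7.44) = 10^-0.35 = 0.4467.
(b) Fraction as HOCl = 1 / (1 + 0.4467) = 0.6912.

(a) 8.18 kg; (b) 69.1%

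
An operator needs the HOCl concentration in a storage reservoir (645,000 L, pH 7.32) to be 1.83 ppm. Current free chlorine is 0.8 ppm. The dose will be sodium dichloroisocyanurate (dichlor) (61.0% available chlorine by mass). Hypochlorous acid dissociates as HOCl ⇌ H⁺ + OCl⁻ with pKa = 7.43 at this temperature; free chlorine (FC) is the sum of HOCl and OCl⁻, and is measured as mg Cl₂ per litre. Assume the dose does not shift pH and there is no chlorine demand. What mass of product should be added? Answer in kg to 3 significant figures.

[OCl⁻]/[HOCl] = 10^(pH − pKa) = 10^(7.32 − 7.43) = 0.7762; fraction as HOCl = 1/(1 + 0.7762) = 0.563.
Free chlorine required for 1.83 ppm HOCl: 1.83 / 0.563 = 3.251 ppm.
FC to add: 3.251 − 0.8 = 2.451 mg/L as Cl₂.
Cl₂ equivalent: 2.451 mg/L × 645,000 L = 1581 g.
Product at 61.0% available Cl: 1581 / 0.61 = 2591 g.

2.59 kg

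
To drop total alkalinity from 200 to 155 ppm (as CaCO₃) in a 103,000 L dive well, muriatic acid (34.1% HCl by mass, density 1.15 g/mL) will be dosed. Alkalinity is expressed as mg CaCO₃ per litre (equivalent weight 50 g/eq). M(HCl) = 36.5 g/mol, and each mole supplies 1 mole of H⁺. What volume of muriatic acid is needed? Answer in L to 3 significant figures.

Alkalinity to neutralize: (200 − 155) = 45 mg/L as CaCO₃ × 103,000 L = 4635 g as CaCO₃.
Equivalents of H⁺ required: 4635 ÷ 50 g/eq = 92.7 eq = 92.7 mol HCl.
Mass of HCl: 92.7 × 36.5 = 3384 g.
Mass of 34.1% solution: 3384 / 0.341 = 9922 g.
Volume: 9922 g ÷ 1.15 g/mL = 8628 mL.

8.63 L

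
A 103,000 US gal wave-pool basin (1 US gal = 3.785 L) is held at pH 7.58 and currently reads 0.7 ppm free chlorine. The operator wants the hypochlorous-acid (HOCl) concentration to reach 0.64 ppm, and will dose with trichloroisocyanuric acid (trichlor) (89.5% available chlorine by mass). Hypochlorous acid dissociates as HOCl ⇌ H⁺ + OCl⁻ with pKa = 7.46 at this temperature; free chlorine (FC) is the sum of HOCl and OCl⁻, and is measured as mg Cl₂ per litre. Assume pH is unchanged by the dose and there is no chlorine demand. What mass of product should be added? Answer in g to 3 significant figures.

341 g

Volume: 103,000 US gal × 3.785 L/gal = 389,855 L.
[OCl⁻]/[HOCl] = 10^(pH − pKa) = 10^(7.58 − 7.46) = 1.318; fraction as HOCl = 1/(1 + 1.318) = 0.4314.
Free chlorine required for 0.64 ppm HOCl: 0.64 / 0.4314 = 1.484 ppm.
FC to add: 1.484 − 0.7 = 0.7837 mg/L as Cl₂.
Cl₂ equivalent: 0.7837 mg/L × 389,855 L = 305.5 g.
Product at 89.5% available Cl: 305.5 / 0.895 = 341.4 g.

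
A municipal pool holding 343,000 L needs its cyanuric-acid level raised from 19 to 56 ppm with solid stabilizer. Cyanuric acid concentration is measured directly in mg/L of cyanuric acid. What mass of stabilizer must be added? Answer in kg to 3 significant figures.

CYA to add: (56 − 19) = 37 mg/L × 343,000 L = 12,690 g cyanuric acid.

12.7 kg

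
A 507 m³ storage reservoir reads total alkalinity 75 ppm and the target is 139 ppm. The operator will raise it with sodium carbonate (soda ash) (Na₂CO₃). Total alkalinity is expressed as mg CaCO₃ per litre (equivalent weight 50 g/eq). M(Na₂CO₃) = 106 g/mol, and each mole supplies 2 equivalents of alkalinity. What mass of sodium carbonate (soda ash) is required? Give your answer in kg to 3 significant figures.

Volume: 507 m³ = 507,000 L.
Alkalinity to add: (139 − 75) = 64 mg/L as CaCO₃ × 507,000 L = 32,450 g as CaCO₃.
Equivalents: 32,450 g ÷ 50 g/eq = 649 eq.
Each mole of Na₂CO₃ supplies 2 eq, so 649 / 2 = 324.5 mol.
Mass: 324.5 mol × 106 g/mol = 34,390 g.

34.4 kg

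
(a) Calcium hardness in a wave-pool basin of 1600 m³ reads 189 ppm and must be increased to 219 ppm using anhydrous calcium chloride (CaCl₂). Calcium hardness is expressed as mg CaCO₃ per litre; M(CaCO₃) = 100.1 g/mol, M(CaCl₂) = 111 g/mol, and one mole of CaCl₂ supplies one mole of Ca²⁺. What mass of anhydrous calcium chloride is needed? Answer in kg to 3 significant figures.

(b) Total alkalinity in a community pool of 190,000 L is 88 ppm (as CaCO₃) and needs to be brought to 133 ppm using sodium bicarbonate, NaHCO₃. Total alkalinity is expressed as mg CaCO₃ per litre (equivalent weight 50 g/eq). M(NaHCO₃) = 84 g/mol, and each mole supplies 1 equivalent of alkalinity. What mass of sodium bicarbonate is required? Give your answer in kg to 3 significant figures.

(a) 53.2 kg; (b) 14.4 kg

(a) Volume: 1600 m³ = 1,600,000 L.
(a) Hardness to add: (219 − 189) = 30 mg/L as CaCO₃ × 1,600,000 L = 48,000 g as CaCO₃.
(a) Moles of Ca²⁺ (1 mol Ca²⁺ ≡ 1 mol CaCO₃): 48,000 / 100.1 g/mol = 479.5 mol.
(a) Mass of CaCl₂: 479.5 × 111 = 53,230 g.

(b) Alkalinity to add: (133 − 88) = 45 mg/L as CaCO₃ × 190,000 L = 8550 g as CaCO₃.
(b) Equivalents: 8550 g ÷ 50 g/eq = 171 eq.
(b) NaHCO₃ supplies 1 eq per mole → 171 mol.
(b) Mass: 171 mol × 84 g/mol = 14,360 g.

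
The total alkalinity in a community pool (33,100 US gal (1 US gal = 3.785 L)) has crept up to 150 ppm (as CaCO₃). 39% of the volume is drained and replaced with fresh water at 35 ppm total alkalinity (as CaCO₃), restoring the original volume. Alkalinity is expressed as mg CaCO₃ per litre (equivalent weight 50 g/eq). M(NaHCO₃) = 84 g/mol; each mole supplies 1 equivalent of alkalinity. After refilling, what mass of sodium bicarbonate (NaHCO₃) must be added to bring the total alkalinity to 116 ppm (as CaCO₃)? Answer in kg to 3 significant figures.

Volume: 33,100 US gal × 3.785 L/gal = 125,284 L.
After draining 39% and refilling: 150 × 0.61 + 35 × 0.39 = 105.15 ppm.
Deficit to target: 116 − 105.15 = 10.85 mg/L.
As CaCO₃: 10.85 mg/L × 125,284 L = 1359 g; ÷ 50 g/eq ÷ 1 = 27.19 mol NaHCO₃.
Mass: 27.19 × 84 = 2284 g.

2.28 kg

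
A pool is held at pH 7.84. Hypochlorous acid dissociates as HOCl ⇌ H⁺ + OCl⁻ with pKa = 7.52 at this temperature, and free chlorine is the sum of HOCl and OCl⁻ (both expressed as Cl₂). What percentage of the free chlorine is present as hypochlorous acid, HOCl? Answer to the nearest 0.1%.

[OCl⁻]/[HOCl] = 10^(pH − pKa) = 10^(7.84 − 7.52) = 10^0.32 = 2.089.
Fraction as HOCl = 1 / (1 + 2.089) = 0.3237.

32.4%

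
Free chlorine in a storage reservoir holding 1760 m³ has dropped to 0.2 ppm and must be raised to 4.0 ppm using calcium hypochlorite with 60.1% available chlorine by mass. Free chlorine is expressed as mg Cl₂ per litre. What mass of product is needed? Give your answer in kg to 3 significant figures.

Volume: 1760 m³ = 1,760,000 L.
Chlorine deficit: 4.0 − 0.2 = 3.8 ppm = 3.8 mg/L as Cl₂.
Cl₂ equivalent needed: 3.8 mg/L × 1,760,000 L = 6,688,000 mg = 6688 g.
Product at 60.1% available chlorine: 6688 / 0.601 = 11,130 g.

11.1 kg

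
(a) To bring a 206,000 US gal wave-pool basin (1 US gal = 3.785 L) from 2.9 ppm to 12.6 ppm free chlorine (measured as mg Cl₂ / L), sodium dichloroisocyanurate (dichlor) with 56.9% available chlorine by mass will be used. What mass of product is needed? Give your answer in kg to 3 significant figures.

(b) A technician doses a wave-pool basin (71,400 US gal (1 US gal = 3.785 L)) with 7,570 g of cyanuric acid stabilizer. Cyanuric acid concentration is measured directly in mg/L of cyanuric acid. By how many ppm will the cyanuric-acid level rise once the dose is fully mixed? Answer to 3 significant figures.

(a) Volume: 206,000 US gal × 3.785 L/gal = 779,710 L.
(a) Chlorine deficit: 12.6 − 2.9 = 9.7 ppm = 9.7 mg/L as Cl₂.
(a) Cl₂ equivalent needed: 9.7 mg/L × 779,710 L = 7,563,000 mg = 7563 g.
(a) Product at 56.9% available chlorine: 7563 / 0.569 = 13,290 g.

(b) Volume: 71,400 US gal × 3.785 L/gal = 270,249 L.
(b) Rise: 7,570 g / 270,249 L × 1000 = 28.01 mg/L.

(a) 13.3 kg; (b) 28.0 ppm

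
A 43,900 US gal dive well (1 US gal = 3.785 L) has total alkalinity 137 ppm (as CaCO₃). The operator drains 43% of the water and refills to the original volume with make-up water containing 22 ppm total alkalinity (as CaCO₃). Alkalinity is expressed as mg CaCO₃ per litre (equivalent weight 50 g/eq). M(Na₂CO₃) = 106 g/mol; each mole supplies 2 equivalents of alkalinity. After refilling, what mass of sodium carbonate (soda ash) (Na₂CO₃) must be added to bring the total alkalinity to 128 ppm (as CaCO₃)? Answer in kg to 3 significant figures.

7.12 kg

Volume: 43,900 US gal × 3.785 L/gal = 166,162 L.
After draining 43% and refilling: 137 × 0.57 + 22 × 0.43 = 87.55 ppm.
Deficit to target: 128 − 87.55 = 40.45 mg/L.
As CaCO₃: 40.45 mg/L × 166,162 L = 6721 g; ÷ 50 g/eq ÷ 2 = 67.21 mol Na₂CO₃.
Mass: 67.21 × 106 = 7125 g.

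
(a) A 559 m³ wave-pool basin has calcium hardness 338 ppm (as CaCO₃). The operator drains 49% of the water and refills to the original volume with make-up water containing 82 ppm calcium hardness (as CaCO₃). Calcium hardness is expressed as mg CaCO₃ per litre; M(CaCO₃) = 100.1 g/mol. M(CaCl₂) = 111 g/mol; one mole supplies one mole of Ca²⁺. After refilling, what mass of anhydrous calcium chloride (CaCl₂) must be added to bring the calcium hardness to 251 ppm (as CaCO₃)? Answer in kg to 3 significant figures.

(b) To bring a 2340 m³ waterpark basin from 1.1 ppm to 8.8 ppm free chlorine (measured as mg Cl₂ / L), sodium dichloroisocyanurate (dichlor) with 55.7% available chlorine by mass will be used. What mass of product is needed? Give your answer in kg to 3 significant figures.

(a) Volume: 559 m³ = 559,000 L.
(a) After draining 49% and refilling: 338 × 0.51 + 82 × 0.49 = 212.56 ppm.
(a) Deficit to target: 251 − 212.56 = 38.44 mg/L.
(a) As CaCO₃: 38.44 mg/L × 559,000 L = 21,490 g; ÷ 100.1 = 214.7 mol Ca²⁺.
(a) Mass: 214.7 × 111 = 23,830 g.

(b) Volume: 2340 m³ = 2,340,000 L.
(b) Chlorine deficit: 8.8 − 1.1 = 7.7 ppm = 7.7 mg/L as Cl₂.
(b) Cl₂ equivalent needed: 7.7 mg/L × 2,340,000 L = 18,020,000 mg = 18,020 g.
(b) Product at 55.7% available chlorine: 18,020 / 0.557 = 32,350 g.

(a) 23.8 kg; (b) 32.3 kg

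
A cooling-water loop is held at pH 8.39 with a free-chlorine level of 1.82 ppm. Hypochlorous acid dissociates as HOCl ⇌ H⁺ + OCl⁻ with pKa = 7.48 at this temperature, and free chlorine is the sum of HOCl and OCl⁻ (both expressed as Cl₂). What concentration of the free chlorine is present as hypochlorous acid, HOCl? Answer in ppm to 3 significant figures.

[OCl⁻]/[HOCl] = 10^(pH − pKa) = 10^(8.39 − 7.48) = 10^0.91 = 8.128.
Fraction as HOCl = 1 / (1 + 8.128) = 0.1095.
HOCl = 0.1095 × 1.82 ppm = 0.1994 ppm.

0.199 ppm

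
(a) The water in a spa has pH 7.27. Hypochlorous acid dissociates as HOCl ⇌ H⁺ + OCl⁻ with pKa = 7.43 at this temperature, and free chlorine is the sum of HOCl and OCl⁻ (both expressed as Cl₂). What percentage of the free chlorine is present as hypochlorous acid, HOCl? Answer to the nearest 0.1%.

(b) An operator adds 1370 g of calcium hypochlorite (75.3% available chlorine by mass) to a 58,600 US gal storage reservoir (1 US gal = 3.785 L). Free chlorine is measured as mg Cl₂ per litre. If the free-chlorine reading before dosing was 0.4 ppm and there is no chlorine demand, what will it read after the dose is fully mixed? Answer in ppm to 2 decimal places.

(a) 59.1%; (b) 5.05 ppm

(a) [OCl⁻]/[HOCl] = 10^(pH − pKa) = 10^(7.27 − 7.43) = 10^-0.16 = 0.6918.
(a) Fraction as HOCl = 1 / (1 + 0.6918) = 0.5911.

(b) Volume: 58,600 US gal × 3.785 L/gal = 221,801 L.
(b) Available chlorine delivered: 1370 g × 0.753 = 1032 g as Cl₂.
(b) Concentration rise: 1032 g / 221,801 L = 4.651 mg/L = 4.65 ppm.
(b) Final FC: 0.4 + 4.65 = 5.05 ppm.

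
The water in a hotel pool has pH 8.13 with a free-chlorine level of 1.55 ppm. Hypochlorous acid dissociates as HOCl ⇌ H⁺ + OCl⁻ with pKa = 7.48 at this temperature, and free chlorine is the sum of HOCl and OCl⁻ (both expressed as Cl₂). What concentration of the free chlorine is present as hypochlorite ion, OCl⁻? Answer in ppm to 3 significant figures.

1.27 ppm

[OCl⁻]/[HOCl] = 10^(pH − pKa) = 10^(8.13 − 7.48) = 10^0.65 = 4.467.
Fraction as HOCl = 1 / (1 + 4.467) = 0.1829.
OCl⁻ = (1 − 0.1829) × 1.55 ppm = 1.266 ppm.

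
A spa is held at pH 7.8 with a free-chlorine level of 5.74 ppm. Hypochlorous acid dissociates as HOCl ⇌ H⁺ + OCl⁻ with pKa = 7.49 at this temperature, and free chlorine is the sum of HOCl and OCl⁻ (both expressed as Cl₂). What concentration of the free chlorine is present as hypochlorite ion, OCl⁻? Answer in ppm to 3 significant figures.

[OCl⁻]/[HOCl] = 10^(pH − pKa) = 10^(7.8 − 7.49) = 10^0.31 = 2.042.
Fraction as HOCl = 1 / (1 + 2.042) = 0.3288.
OCl⁻ = (1 − 0.3288) × 5.74 ppm = 3.853 ppm.

3.85 ppm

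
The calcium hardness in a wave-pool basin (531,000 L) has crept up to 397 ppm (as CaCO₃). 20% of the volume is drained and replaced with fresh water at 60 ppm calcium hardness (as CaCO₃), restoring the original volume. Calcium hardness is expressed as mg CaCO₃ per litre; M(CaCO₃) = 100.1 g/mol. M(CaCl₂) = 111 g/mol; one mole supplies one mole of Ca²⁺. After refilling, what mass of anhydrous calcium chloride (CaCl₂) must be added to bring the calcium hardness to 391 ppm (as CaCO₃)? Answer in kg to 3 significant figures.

36.2 kg

After draining 20% and refilling: 397 × 0.80 + 60 × 0.20 = 329.6 ppm.
Deficit to target: 391 − 329.6 = 61.4 mg/L.
As CaCO₃: 61.4 mg/L × 531,000 L = 32,600 g; ÷ 100.1 = 325.7 mol Ca²⁺.
Mass: 325.7 × 111 = 36,150 g.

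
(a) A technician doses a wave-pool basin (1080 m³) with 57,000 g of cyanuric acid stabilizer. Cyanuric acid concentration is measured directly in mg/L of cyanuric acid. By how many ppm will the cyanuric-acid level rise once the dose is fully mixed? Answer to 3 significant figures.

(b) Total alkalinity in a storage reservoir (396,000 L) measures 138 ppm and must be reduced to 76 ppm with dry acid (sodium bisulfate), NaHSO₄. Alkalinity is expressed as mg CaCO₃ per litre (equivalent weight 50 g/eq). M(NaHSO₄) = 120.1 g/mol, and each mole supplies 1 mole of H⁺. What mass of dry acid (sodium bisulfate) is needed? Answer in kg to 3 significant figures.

(a) 52.8 ppm; (b) 59.0 kg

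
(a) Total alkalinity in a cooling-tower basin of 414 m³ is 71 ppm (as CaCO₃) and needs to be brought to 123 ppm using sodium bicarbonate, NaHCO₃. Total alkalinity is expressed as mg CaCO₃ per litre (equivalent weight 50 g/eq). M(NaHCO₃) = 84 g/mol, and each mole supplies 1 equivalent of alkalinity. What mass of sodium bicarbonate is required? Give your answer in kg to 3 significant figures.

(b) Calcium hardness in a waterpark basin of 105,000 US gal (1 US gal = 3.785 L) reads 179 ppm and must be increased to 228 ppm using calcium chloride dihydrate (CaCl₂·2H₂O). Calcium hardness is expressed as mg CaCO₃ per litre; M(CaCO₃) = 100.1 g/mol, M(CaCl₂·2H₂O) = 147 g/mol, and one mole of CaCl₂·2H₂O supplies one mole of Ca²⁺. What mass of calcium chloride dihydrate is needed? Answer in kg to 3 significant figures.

(a) 36.2 kg; (b) 28.6 kg

(a) Volume: 414 m³ = 414,000 L.
(a) Alkalinity to add: (123 − 71) = 52 mg/L as CaCO₃ × 414,000 L = 21,530 g as CaCO₃.
(a) Equivalents: 21,530 g ÷ 50 g/eq = 430.6 eq.
(a) NaHCO₃ supplies 1 eq per mole → 430.6 mol.
(a) Mass: 430.6 mol × 84 g/mol = 36,170 g.

(b) Volume: 105,000 US gal × 3.785 L/gal = 397,425 L.
(b) Hardness to add: (228 − 179) = 49 mg/L as CaCO₃ × 397,425 L = 19,470 g as CaCO₃.
(b) Moles of Ca²⁺ (1 mol Ca²⁺ ≡ 1 mol CaCO₃): 19,470 / 100.1 g/mol = 194.5 mol.
(b) Mass of CaCl₂·2H₂O: 194.5 × 147 = 28,600 g.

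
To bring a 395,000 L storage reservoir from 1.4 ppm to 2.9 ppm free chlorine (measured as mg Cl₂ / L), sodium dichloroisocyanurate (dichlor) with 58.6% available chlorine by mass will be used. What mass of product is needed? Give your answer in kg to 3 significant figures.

Chlorine deficit: 2.9 − 1.4 = 1.5 ppm = 1.5 mg/L as Cl₂.
Cl₂ equivalent needed: 1.5 mg/L × 395,000 L = 592,500 mg = 592.5 g.
Product at 58.6% available chlorine: 592.5 / 0.586 = 1011 g.

1.01 kg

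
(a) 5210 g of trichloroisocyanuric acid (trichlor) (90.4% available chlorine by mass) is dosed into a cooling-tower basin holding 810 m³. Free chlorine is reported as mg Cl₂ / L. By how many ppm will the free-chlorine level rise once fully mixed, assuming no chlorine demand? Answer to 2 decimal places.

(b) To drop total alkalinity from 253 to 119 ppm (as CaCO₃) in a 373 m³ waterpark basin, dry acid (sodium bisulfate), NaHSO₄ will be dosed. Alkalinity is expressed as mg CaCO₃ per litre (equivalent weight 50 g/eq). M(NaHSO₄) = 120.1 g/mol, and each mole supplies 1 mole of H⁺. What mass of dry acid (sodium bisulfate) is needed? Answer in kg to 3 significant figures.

(a) 5.81 ppm; (b) 120 kg

(a) Volume: 810 m³ = 810,000 L.
(a) Available chlorine delivered: 5210 g × 0.904 = 4710 g as Cl₂.
(a) Concentration rise: 4710 g / 810,000 L = 5.815 mg/L = 5.81 ppm.

(b) Volume: 373 m³ = 373,000 L.
(b) Alkalinity to neutralize: (253 − 119) = 134 mg/L as CaCO₃ × 373,000 L = 49,980 g as CaCO₃.
(b) Equivalents of H⁺ required: 49,980 ÷ 50 g/eq = 999.6 eq = 999.6 mol NaHSO₄.
(b) Mass of NaHSO₄: 999.6 × 120.1 = 120,100 g.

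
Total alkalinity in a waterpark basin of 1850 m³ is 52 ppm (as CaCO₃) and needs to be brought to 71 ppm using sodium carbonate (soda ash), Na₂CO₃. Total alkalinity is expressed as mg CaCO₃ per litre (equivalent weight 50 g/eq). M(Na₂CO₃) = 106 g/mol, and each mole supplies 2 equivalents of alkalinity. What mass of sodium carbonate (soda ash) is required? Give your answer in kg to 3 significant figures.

Volume: 1850 m³ = 1,850,000 L.
Alkalinity to add: (71 − 52) = 19 mg/L as CaCO₃ × 1,850,000 L = 35,150 g as CaCO₃.
Equivalents: 35,150 g ÷ 50 g/eq = 703 eq.
Each mole of Na₂CO₃ supplies 2 eq, so 703 / 2 = 351.5 mol.
Mass: 351.5 mol × 106 g/mol = 37,260 g.

37.3 kg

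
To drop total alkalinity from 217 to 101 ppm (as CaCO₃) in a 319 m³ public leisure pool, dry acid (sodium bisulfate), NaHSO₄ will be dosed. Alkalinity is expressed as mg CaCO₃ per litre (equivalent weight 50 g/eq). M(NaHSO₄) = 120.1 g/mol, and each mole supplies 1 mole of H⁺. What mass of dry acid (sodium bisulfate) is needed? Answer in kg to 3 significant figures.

Volume: 319 m³ = 319,000 L.
Alkalinity to neutralize: (217 − 101) = 116 mg/L as CaCO₃ × 319,000 L = 37,000 g as CaCO₃.
Equivalents of H⁺ required: 37,000 ÷ 50 g/eq = 740.1 eq = 740.1 mol NaHSO₄.
Mass of NaHSO₄: 740.1 × 120.1 = 88,880 g.

88.9 kg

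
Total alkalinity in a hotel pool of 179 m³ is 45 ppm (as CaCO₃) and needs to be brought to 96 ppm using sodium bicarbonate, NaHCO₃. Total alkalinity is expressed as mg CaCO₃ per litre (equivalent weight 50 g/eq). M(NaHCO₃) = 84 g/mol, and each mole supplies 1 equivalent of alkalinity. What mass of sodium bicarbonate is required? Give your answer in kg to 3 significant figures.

Volume: 179 m³ = 179,000 L.
Alkalinity to add: (96 − 45) = 51 mg/L as CaCO₃ × 179,000 L = 9129 g as CaCO₃.
Equivalents: 9129 g ÷ 50 g/eq = 182.6 eq.
NaHCO₃ supplies 1 eq per mole → 182.6 mol.
Mass: 182.6 mol × 84 g/mol = 15,340 g.

15.3 kg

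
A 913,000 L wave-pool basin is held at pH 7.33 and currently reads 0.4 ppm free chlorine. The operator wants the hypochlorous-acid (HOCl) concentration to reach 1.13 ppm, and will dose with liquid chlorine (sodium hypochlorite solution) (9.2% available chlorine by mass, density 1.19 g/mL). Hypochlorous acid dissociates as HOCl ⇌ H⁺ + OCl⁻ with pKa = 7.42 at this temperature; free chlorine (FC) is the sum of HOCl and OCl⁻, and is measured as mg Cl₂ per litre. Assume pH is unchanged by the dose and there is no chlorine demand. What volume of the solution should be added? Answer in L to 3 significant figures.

[OCl⁻]/[HOCl] = 10^(pH − pKa) = 10^(7.33 − 7.42) = 0.8128; fraction as HOCl = 1/(1 + 0.8128) = 0.5516.
Free chlorine required for 1.13 ppm HOCl: 1.13 / 0.5516 = 2.048 ppm.
FC to add: 2.048 − 0.4 = 1.648 mg/L as Cl₂.
Cl₂ equivalent: 1.648 mg/L × 913,000 L = 1505 g.
Product at 9.2% available Cl: 1505 / 0.092 = 16,360 g.
Volume: 16,360 g ÷ 1.19 g/mL = 13,750 mL.

13.7 L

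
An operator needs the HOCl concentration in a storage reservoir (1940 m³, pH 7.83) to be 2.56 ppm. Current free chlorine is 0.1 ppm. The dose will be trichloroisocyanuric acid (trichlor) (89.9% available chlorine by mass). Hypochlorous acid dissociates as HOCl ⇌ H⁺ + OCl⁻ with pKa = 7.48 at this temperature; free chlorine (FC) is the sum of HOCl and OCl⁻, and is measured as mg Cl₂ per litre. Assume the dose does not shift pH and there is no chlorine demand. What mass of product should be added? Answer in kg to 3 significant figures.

Volume: 1940 m³ = 1,940,000 L.
[OCl⁻]/[HOCl] = 10^(pH − pKa) = 10^(7.83 − 7.48) = 2.239; fraction as HOCl = 1/(1 + 2.239) = 0.3088.
Free chlorine required for 2.56 ppm HOCl: 2.56 / 0.3088 = 8.291 ppm.
FC to add: 8.291 − 0.1 = 8.191 mg/L as Cl₂.
Cl₂ equivalent: 8.191 mg/L × 1,940,000 L = 15,890 g.
Product at 89.9% available Cl: 15,890 / 0.899 = 17,680 g.

17.7 kg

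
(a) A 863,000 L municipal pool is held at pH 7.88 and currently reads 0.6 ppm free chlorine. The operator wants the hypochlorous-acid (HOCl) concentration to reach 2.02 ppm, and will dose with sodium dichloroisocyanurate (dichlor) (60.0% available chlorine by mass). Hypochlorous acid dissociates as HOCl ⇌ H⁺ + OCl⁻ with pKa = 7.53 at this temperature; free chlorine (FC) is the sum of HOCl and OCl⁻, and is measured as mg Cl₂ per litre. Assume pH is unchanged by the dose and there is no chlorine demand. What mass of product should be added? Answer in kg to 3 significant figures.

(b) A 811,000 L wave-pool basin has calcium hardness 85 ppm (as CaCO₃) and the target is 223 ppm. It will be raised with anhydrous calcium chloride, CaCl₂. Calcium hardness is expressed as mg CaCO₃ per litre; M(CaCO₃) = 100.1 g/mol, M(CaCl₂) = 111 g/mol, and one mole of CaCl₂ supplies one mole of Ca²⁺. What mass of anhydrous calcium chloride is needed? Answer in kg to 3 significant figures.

(a) 8.55 kg; (b) 124 kg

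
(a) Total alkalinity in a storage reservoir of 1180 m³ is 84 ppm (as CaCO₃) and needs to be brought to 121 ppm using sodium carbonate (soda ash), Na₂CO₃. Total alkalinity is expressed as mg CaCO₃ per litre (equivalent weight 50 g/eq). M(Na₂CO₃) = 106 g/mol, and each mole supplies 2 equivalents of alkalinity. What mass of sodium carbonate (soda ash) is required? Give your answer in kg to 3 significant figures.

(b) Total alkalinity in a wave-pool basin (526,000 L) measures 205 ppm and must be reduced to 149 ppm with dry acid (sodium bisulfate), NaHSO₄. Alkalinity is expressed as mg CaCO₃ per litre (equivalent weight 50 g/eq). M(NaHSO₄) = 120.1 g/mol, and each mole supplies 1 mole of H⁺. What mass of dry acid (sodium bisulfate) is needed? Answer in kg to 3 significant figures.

(a) 46.3 kg; (b) 70.8 kg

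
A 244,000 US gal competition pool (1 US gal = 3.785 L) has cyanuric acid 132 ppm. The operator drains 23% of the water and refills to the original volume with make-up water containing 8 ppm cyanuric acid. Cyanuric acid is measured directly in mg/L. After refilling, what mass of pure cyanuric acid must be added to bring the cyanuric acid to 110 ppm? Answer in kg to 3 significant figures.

6.02 kg

Volume: 244,000 US gal × 3.785 L/gal = 923,540 L.
After draining 23% and refilling: 132 × 0.77 + 8 × 0.23 = 103.48 ppm.
Deficit to target: 110 − 103.48 = 6.52 mg/L.
Mass: 6.52 mg/L × 923,540 L = 6021 g cyanuric acid.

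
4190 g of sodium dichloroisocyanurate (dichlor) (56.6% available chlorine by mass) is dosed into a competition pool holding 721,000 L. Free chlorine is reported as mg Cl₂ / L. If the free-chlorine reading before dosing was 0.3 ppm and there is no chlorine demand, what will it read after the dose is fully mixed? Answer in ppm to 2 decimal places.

3.59 ppm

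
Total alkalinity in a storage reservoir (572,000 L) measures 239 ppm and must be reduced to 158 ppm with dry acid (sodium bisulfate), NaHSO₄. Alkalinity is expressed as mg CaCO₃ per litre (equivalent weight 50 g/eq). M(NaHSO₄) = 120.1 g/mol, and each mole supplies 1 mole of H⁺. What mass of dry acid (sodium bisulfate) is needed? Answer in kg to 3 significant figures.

111 kg

Alkalinity to neutralize: (239 − 158) = 81 mg/L as CaCO₃ × 572,000 L = 46,330 g as CaCO₃.
Equivalents of H⁺ required: 46,330 ÷ 50 g/eq = 926.6 eq = 926.6 mol NaHSO₄.
Mass of NaHSO₄: 926.6 × 120.1 = 111,300 g.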